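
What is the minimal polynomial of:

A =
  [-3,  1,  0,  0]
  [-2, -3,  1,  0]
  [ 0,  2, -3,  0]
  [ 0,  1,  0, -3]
x^3 + 9*x^2 + 27*x + 27

The characteristic polynomial is χ_A(x) = (x + 3)^4, so the eigenvalues are known. The minimal polynomial is
  m_A(x) = Π_λ (x − λ)^{k_λ}
where k_λ is the size of the *largest* Jordan block for λ (equivalently, the smallest k with (A − λI)^k v = 0 for every generalised eigenvector v of λ).

  λ = -3: largest Jordan block has size 3, contributing (x + 3)^3

So m_A(x) = (x + 3)^3 = x^3 + 9*x^2 + 27*x + 27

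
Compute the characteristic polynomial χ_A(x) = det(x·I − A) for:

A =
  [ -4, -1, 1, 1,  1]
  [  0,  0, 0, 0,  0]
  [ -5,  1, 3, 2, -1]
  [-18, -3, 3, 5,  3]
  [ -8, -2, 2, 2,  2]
x^5 - 6*x^4 + 12*x^3 - 8*x^2

Expanding det(x·I − A) (e.g. by cofactor expansion or by noting that A is similar to its Jordan form J, which has the same characteristic polynomial as A) gives
  χ_A(x) = x^5 - 6*x^4 + 12*x^3 - 8*x^2
which factors as x^2*(x - 2)^3. The eigenvalues (with algebraic multiplicities) are λ = 0 with multiplicity 2, λ = 2 with multiplicity 3.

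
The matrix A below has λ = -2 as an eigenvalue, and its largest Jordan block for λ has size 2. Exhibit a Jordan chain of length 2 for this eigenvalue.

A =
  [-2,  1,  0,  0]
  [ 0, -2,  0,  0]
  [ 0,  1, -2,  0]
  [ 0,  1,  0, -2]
A Jordan chain for λ = -2 of length 2:
v_1 = (1, 0, 1, 1)ᵀ
v_2 = (0, 1, 0, 0)ᵀ

Let N = A − (-2)·I. We want v_2 with N^2 v_2 = 0 but N^1 v_2 ≠ 0; then v_{j-1} := N · v_j for j = 2, …, 2.

Pick v_2 = (0, 1, 0, 0)ᵀ.
Then v_1 = N · v_2 = (1, 0, 1, 1)ᵀ.

Sanity check: (A − (-2)·I) v_1 = (0, 0, 0, 0)ᵀ = 0. ✓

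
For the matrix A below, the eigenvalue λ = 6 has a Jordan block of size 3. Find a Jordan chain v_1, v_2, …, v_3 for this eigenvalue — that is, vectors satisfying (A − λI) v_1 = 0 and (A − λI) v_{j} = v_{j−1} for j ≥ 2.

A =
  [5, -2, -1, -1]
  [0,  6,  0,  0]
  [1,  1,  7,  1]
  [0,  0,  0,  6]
A Jordan chain for λ = 6 of length 3:
v_1 = (1, 0, -1, 0)ᵀ
v_2 = (-2, 0, 1, 0)ᵀ
v_3 = (0, 1, 0, 0)ᵀ

Let N = A − (6)·I. We want v_3 with N^3 v_3 = 0 but N^2 v_3 ≠ 0; then v_{j-1} := N · v_j for j = 3, …, 2.

Pick v_3 = (0, 1, 0, 0)ᵀ.
Then v_2 = N · v_3 = (-2, 0, 1, 0)ᵀ.
Then v_1 = N · v_2 = (1, 0, -1, 0)ᵀ.

Sanity check: (A − (6)·I) v_1 = (0, 0, 0, 0)ᵀ = 0. ✓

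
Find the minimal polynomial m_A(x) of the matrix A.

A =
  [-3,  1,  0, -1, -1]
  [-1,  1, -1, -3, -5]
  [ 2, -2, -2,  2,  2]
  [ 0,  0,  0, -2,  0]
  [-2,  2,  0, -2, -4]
x^3 + 6*x^2 + 12*x + 8

The characteristic polynomial is χ_A(x) = (x + 2)^5, so the eigenvalues are known. The minimal polynomial is
  m_A(x) = Π_λ (x − λ)^{k_λ}
where k_λ is the size of the *largest* Jordan block for λ (equivalently, the smallest k with (A − λI)^k v = 0 for every generalised eigenvector v of λ).

  λ = -2: largest Jordan block has size 3, contributing (x + 2)^3

So m_A(x) = (x + 2)^3 = x^3 + 6*x^2 + 12*x + 8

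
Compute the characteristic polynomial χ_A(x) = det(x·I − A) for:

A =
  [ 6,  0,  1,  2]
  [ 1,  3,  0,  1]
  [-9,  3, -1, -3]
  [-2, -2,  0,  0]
x^4 - 8*x^3 + 24*x^2 - 32*x + 16

Expanding det(x·I − A) (e.g. by cofactor expansion or by noting that A is similar to its Jordan form J, which has the same characteristic polynomial as A) gives
  χ_A(x) = x^4 - 8*x^3 + 24*x^2 - 32*x + 16
which factors as (x - 2)^4. The eigenvalues (with algebraic multiplicities) are λ = 2 with multiplicity 4.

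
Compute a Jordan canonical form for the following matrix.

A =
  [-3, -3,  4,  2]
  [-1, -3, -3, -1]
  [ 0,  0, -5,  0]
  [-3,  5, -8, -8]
J_3(-5) ⊕ J_1(-4)

The characteristic polynomial is
  det(x·I − A) = x^4 + 19*x^3 + 135*x^2 + 425*x + 500 = (x + 4)*(x + 5)^3

Eigenvalues and multiplicities (the geometric multiplicity of λ is n − rank(A − λI), which equals the number of Jordan blocks for λ):
  λ = -5: algebraic multiplicity = 3, geometric multiplicity = 1
  λ = -4: algebraic multiplicity = 1, geometric multiplicity = 1

Determining the block sizes for each eigenvalue:
  λ = -5: one block (gm = 1), so the single block has size am = 3 → block sizes [3]
  λ = -4: one block (gm = 1), so the single block has size am = 1 → block sizes [1]

Assembling the blocks gives a Jordan form
J =
  [-5,  1,  0,  0]
  [ 0, -5,  1,  0]
  [ 0,  0, -5,  0]
  [ 0,  0,  0, -4]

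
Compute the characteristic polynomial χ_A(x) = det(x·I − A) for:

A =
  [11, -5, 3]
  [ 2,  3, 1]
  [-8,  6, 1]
x^3 - 15*x^2 + 75*x - 125

Expanding det(x·I − A) (e.g. by cofactor expansion or by noting that A is similar to its Jordan form J, which has the same characteristic polynomial as A) gives
  χ_A(x) = x^3 - 15*x^2 + 75*x - 125
which factors as (x - 5)^3. The eigenvalues (with algebraic multiplicities) are λ = 5 with multiplicity 3.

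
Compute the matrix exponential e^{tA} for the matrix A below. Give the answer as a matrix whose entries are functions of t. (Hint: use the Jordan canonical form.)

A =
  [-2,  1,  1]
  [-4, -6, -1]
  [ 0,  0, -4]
e^{tA} =
  [2*t*exp(-4*t) + exp(-4*t), t*exp(-4*t), t^2*exp(-4*t)/2 + t*exp(-4*t)]
  [-4*t*exp(-4*t), -2*t*exp(-4*t) + exp(-4*t), -t^2*exp(-4*t) - t*exp(-4*t)]
  [0, 0, exp(-4*t)]

Strategy: write A = P · J · P⁻¹ where J is a Jordan canonical form, so e^{tA} = P · e^{tJ} · P⁻¹, and e^{tJ} can be computed block-by-block.

A has Jordan form
J =
  [-4,  1,  0]
  [ 0, -4,  1]
  [ 0,  0, -4]
(up to reordering of blocks).

Per-block formulas:
  For a 3×3 Jordan block J_3(-4): exp(t · J_3(-4)) = e^(-4t)·(I + t·N + (t^2/2)·N^2), where N is the 3×3 nilpotent shift.

After assembling e^{tJ} and conjugating by P, we get:

e^{tA} =
  [2*t*exp(-4*t) + exp(-4*t), t*exp(-4*t), t^2*exp(-4*t)/2 + t*exp(-4*t)]
  [-4*t*exp(-4*t), -2*t*exp(-4*t) + exp(-4*t), -t^2*exp(-4*t) - t*exp(-4*t)]
  [0, 0, exp(-4*t)]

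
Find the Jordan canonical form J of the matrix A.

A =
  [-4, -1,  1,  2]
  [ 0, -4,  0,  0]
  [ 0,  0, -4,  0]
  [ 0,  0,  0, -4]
J_2(-4) ⊕ J_1(-4) ⊕ J_1(-4)

The characteristic polynomial is
  det(x·I − A) = x^4 + 16*x^3 + 96*x^2 + 256*x + 256 = (x + 4)^4

Eigenvalues and multiplicities (the geometric multiplicity of λ is n − rank(A − λI), which equals the number of Jordan blocks for λ):
  λ = -4: algebraic multiplicity = 4, geometric multiplicity = 3

Determining the block sizes for each eigenvalue:
  λ = -4: 3 blocks summing to 4 forces exactly one block of size 2 and the rest size 1 → block sizes [2, 1, 1]

Assembling the blocks gives a Jordan form
J =
  [-4,  1,  0,  0]
  [ 0, -4,  0,  0]
  [ 0,  0, -4,  0]
  [ 0,  0,  0, -4]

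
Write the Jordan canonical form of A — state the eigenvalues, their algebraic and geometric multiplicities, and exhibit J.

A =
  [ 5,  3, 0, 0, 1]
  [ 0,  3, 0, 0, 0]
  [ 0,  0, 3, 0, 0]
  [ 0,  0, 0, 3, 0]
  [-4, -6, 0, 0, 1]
J_2(3) ⊕ J_1(3) ⊕ J_1(3) ⊕ J_1(3)

The characteristic polynomial is
  det(x·I − A) = x^5 - 15*x^4 + 90*x^3 - 270*x^2 + 405*x - 243 = (x - 3)^5

Eigenvalues and multiplicities (the geometric multiplicity of λ is n − rank(A − λI), which equals the number of Jordan blocks for λ):
  λ = 3: algebraic multiplicity = 5, geometric multiplicity = 4

Determining the block sizes for each eigenvalue:
  λ = 3: 4 blocks summing to 5 forces exactly one block of size 2 and the rest size 1 → block sizes [2, 1, 1, 1]

Assembling the blocks gives a Jordan form
J =
  [3, 1, 0, 0, 0]
  [0, 3, 0, 0, 0]
  [0, 0, 3, 0, 0]
  [0, 0, 0, 3, 0]
  [0, 0, 0, 0, 3]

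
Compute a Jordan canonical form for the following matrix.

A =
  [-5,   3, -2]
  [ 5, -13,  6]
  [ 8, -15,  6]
J_3(-4)

The characteristic polynomial is
  det(x·I − A) = x^3 + 12*x^2 + 48*x + 64 = (x + 4)^3

Eigenvalues and multiplicities (the geometric multiplicity of λ is n − rank(A − λI), which equals the number of Jordan blocks for λ):
  λ = -4: algebraic multiplicity = 3, geometric multiplicity = 1

Determining the block sizes for each eigenvalue:
  λ = -4: one block (gm = 1), so the single block has size am = 3 → block sizes [3]

Assembling the blocks gives a Jordan form
J =
  [-4,  1,  0]
  [ 0, -4,  1]
  [ 0,  0, -4]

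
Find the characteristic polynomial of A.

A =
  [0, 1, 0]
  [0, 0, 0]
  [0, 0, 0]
x^3

Expanding det(x·I − A) (e.g. by cofactor expansion or by noting that A is similar to its Jordan form J, which has the same characteristic polynomial as A) gives
  χ_A(x) = x^3
which factors as x^3. The eigenvalues (with algebraic multiplicities) are λ = 0 with multiplicity 3.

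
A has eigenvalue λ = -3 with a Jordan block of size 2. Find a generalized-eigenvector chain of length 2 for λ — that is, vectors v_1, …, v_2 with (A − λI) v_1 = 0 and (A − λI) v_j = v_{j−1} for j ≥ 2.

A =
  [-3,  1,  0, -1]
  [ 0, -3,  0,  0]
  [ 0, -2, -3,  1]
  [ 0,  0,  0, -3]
A Jordan chain for λ = -3 of length 2:
v_1 = (1, 0, -2, 0)ᵀ
v_2 = (0, 1, 0, 0)ᵀ

Let N = A − (-3)·I. We want v_2 with N^2 v_2 = 0 but N^1 v_2 ≠ 0; then v_{j-1} := N · v_j for j = 2, …, 2.

Pick v_2 = (0, 1, 0, 0)ᵀ.
Then v_1 = N · v_2 = (1, 0, -2, 0)ᵀ.

Sanity check: (A − (-3)·I) v_1 = (0, 0, 0, 0)ᵀ = 0. ✓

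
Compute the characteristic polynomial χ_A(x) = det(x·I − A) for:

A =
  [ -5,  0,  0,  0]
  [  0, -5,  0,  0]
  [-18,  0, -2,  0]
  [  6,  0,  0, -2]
x^4 + 14*x^3 + 69*x^2 + 140*x + 100

Expanding det(x·I − A) (e.g. by cofactor expansion or by noting that A is similar to its Jordan form J, which has the same characteristic polynomial as A) gives
  χ_A(x) = x^4 + 14*x^3 + 69*x^2 + 140*x + 100
which factors as (x + 2)^2*(x + 5)^2. The eigenvalues (with algebraic multiplicities) are λ = -5 with multiplicity 2, λ = -2 with multiplicity 2.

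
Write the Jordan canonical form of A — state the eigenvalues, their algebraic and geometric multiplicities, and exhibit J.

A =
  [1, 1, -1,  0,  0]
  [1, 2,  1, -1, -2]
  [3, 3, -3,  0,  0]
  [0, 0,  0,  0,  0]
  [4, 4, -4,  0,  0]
J_3(0) ⊕ J_1(0) ⊕ J_1(0)

The characteristic polynomial is
  det(x·I − A) = x^5

Eigenvalues and multiplicities (the geometric multiplicity of λ is n − rank(A − λI), which equals the number of Jordan blocks for λ):
  λ = 0: algebraic multiplicity = 5, geometric multiplicity = 3

Determining the block sizes for each eigenvalue:
  λ = 0: with am = 5 and gm = 3, the partition is not yet determined (e.g. several partitions of 5 into 3 parts exist). Let N = A − (0)·I. Computing rank(N^1) = 2, rank(N^2) = 1, rank(N^3) = 0; the number of blocks of size ≥ j is rank(N^{j−1}) − rank(N^j), giving [3, 1, 1]. So we have 1 block(s) of size 3, 2 block(s) of size 1 → block sizes [3, 1, 1]

Assembling the blocks gives a Jordan form
J =
  [0, 1, 0, 0, 0]
  [0, 0, 1, 0, 0]
  [0, 0, 0, 0, 0]
  [0, 0, 0, 0, 0]
  [0, 0, 0, 0, 0]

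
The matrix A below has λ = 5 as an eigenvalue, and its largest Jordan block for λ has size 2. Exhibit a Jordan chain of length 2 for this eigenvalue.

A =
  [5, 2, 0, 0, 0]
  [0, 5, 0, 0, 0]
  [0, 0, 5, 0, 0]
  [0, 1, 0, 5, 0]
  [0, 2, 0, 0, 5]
A Jordan chain for λ = 5 of length 2:
v_1 = (2, 0, 0, 1, 2)ᵀ
v_2 = (0, 1, 0, 0, 0)ᵀ

Let N = A − (5)·I. We want v_2 with N^2 v_2 = 0 but N^1 v_2 ≠ 0; then v_{j-1} := N · v_j for j = 2, …, 2.

Pick v_2 = (0, 1, 0, 0, 0)ᵀ.
Then v_1 = N · v_2 = (2, 0, 0, 1, 2)ᵀ.

Sanity check: (A − (5)·I) v_1 = (0, 0, 0, 0, 0)ᵀ = 0. ✓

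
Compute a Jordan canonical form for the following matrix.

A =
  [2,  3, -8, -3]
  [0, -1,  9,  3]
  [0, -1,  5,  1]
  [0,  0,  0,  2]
J_3(2) ⊕ J_1(2)

The characteristic polynomial is
  det(x·I − A) = x^4 - 8*x^3 + 24*x^2 - 32*x + 16 = (x - 2)^4

Eigenvalues and multiplicities (the geometric multiplicity of λ is n − rank(A − λI), which equals the number of Jordan blocks for λ):
  λ = 2: algebraic multiplicity = 4, geometric multiplicity = 2

Determining the block sizes for each eigenvalue:
  λ = 2: with am = 4 and gm = 2, the partition is not yet determined (e.g. several partitions of 4 into 2 parts exist). Let N = A − (2)·I. Computing rank(N^1) = 2, rank(N^2) = 1, rank(N^3) = 0; the number of blocks of size ≥ j is rank(N^{j−1}) − rank(N^j), giving [2, 1, 1]. So we have 1 block(s) of size 3, 1 block(s) of size 1 → block sizes [3, 1]

Assembling the blocks gives a Jordan form
J =
  [2, 1, 0, 0]
  [0, 2, 1, 0]
  [0, 0, 2, 0]
  [0, 0, 0, 2]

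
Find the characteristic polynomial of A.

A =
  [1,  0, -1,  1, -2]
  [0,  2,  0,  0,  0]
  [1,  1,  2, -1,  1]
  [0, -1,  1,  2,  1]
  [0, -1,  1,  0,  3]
x^5 - 10*x^4 + 40*x^3 - 80*x^2 + 80*x - 32

Expanding det(x·I − A) (e.g. by cofactor expansion or by noting that A is similar to its Jordan form J, which has the same characteristic polynomial as A) gives
  χ_A(x) = x^5 - 10*x^4 + 40*x^3 - 80*x^2 + 80*x - 32
which factors as (x - 2)^5. The eigenvalues (with algebraic multiplicities) are λ = 2 with multiplicity 5.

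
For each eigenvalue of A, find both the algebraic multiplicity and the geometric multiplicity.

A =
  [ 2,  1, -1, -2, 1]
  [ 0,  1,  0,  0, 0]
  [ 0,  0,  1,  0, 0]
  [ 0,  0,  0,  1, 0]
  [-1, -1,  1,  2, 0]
λ = 1: alg = 5, geom = 4

Step 1 — factor the characteristic polynomial to read off the algebraic multiplicities:
  χ_A(x) = (x - 1)^5

Step 2 — compute geometric multiplicities via the rank-nullity identity g(λ) = n − rank(A − λI):
  rank(A − (1)·I) = 1, so dim ker(A − (1)·I) = n − 1 = 4

Summary:
  λ = 1: algebraic multiplicity = 5, geometric multiplicity = 4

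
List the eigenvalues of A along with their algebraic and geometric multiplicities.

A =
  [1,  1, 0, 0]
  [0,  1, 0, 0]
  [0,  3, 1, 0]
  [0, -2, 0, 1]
λ = 1: alg = 4, geom = 3

Step 1 — factor the characteristic polynomial to read off the algebraic multiplicities:
  χ_A(x) = (x - 1)^4

Step 2 — compute geometric multiplicities via the rank-nullity identity g(λ) = n − rank(A − λI):
  rank(A − (1)·I) = 1, so dim ker(A − (1)·I) = n − 1 = 3

Summary:
  λ = 1: algebraic multiplicity = 4, geometric multiplicity = 3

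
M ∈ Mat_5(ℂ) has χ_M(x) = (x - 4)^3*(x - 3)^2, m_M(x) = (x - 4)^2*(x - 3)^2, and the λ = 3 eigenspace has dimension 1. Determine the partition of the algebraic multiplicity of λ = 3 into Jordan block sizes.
Block sizes for λ = 3: [2]

Step 1 — from the characteristic polynomial, algebraic multiplicity of λ = 3 is 2. From dim ker(M − (3)·I) = 1, there are exactly 1 Jordan blocks for λ = 3.
Step 2 — from the minimal polynomial, the factor (x − 3)^2 tells us the largest block for λ = 3 has size 2.
Step 3 — with total size 2, 1 blocks, and largest block 2, the block sizes (in nonincreasing order) are [2].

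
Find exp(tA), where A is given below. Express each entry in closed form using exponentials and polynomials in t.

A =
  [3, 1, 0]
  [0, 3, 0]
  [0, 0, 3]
e^{tA} =
  [exp(3*t), t*exp(3*t), 0]
  [0, exp(3*t), 0]
  [0, 0, exp(3*t)]

Strategy: write A = P · J · P⁻¹ where J is a Jordan canonical form, so e^{tA} = P · e^{tJ} · P⁻¹, and e^{tJ} can be computed block-by-block.

A has Jordan form
J =
  [3, 1, 0]
  [0, 3, 0]
  [0, 0, 3]
(up to reordering of blocks).

Per-block formulas:
  For a 1×1 block at λ = 3: exp(t · [3]) = [e^(3t)].
  For a 2×2 Jordan block J_2(3): exp(t · J_2(3)) = e^(3t)·(I + t·N), where N is the 2×2 nilpotent shift.

After assembling e^{tJ} and conjugating by P, we get:

e^{tA} =
  [exp(3*t), t*exp(3*t), 0]
  [0, exp(3*t), 0]
  [0, 0, exp(3*t)]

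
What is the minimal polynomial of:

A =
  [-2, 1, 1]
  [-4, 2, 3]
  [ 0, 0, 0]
x^3

The characteristic polynomial is χ_A(x) = x^3, so the eigenvalues are known. The minimal polynomial is
  m_A(x) = Π_λ (x − λ)^{k_λ}
where k_λ is the size of the *largest* Jordan block for λ (equivalently, the smallest k with (A − λI)^k v = 0 for every generalised eigenvector v of λ).

  λ = 0: largest Jordan block has size 3, contributing (x − 0)^3

So m_A(x) = x^3 = x^3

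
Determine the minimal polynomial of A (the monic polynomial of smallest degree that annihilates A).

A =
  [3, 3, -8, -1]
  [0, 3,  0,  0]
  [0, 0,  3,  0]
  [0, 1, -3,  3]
x^3 - 9*x^2 + 27*x - 27

The characteristic polynomial is χ_A(x) = (x - 3)^4, so the eigenvalues are known. The minimal polynomial is
  m_A(x) = Π_λ (x − λ)^{k_λ}
where k_λ is the size of the *largest* Jordan block for λ (equivalently, the smallest k with (A − λI)^k v = 0 for every generalised eigenvector v of λ).

  λ = 3: largest Jordan block has size 3, contributing (x − 3)^3

So m_A(x) = (x - 3)^3 = x^3 - 9*x^2 + 27*x - 27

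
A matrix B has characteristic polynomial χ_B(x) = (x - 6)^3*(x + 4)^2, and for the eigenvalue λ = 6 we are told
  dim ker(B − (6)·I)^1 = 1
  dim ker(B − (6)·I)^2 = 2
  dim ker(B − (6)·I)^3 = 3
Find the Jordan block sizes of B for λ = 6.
Block sizes for λ = 6: [3]

From the dimensions of kernels of powers, the number of Jordan blocks of size at least j is d_j − d_{j−1} where d_j = dim ker(N^j) (with d_0 = 0). Computing the differences gives [1, 1, 1].
The number of blocks of size exactly k is (#blocks of size ≥ k) − (#blocks of size ≥ k + 1), so the partition is: 1 block(s) of size 3.
In nonincreasing order the block sizes are [3].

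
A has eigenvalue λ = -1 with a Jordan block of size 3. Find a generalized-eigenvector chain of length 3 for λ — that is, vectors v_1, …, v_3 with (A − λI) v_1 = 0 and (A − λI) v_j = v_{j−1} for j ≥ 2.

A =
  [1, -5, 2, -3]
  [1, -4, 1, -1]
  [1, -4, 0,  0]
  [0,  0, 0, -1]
A Jordan chain for λ = -1 of length 3:
v_1 = (1, 0, -1, 0)ᵀ
v_2 = (2, 1, 1, 0)ᵀ
v_3 = (1, 0, 0, 0)ᵀ

Let N = A − (-1)·I. We want v_3 with N^3 v_3 = 0 but N^2 v_3 ≠ 0; then v_{j-1} := N · v_j for j = 3, …, 2.

Pick v_3 = (1, 0, 0, 0)ᵀ.
Then v_2 = N · v_3 = (2, 1, 1, 0)ᵀ.
Then v_1 = N · v_2 = (1, 0, -1, 0)ᵀ.

Sanity check: (A − (-1)·I) v_1 = (0, 0, 0, 0)ᵀ = 0. ✓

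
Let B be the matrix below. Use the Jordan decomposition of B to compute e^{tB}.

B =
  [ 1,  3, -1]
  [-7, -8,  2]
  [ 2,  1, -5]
e^{tB} =
  [t^2*exp(-4*t) + 5*t*exp(-4*t) + exp(-4*t), t^2*exp(-4*t) + 3*t*exp(-4*t), t^2*exp(-4*t) - t*exp(-4*t)]
  [-3*t^2*exp(-4*t)/2 - 7*t*exp(-4*t), -3*t^2*exp(-4*t)/2 - 4*t*exp(-4*t) + exp(-4*t), -3*t^2*exp(-4*t)/2 + 2*t*exp(-4*t)]
  [t^2*exp(-4*t)/2 + 2*t*exp(-4*t), t^2*exp(-4*t)/2 + t*exp(-4*t), t^2*exp(-4*t)/2 - t*exp(-4*t) + exp(-4*t)]

Strategy: write B = P · J · P⁻¹ where J is a Jordan canonical form, so e^{tB} = P · e^{tJ} · P⁻¹, and e^{tJ} can be computed block-by-block.

B has Jordan form
J =
  [-4,  1,  0]
  [ 0, -4,  1]
  [ 0,  0, -4]
(up to reordering of blocks).

Per-block formulas:
  For a 3×3 Jordan block J_3(-4): exp(t · J_3(-4)) = e^(-4t)·(I + t·N + (t^2/2)·N^2), where N is the 3×3 nilpotent shift.

After assembling e^{tJ} and conjugating by P, we get:

e^{tB} =
  [t^2*exp(-4*t) + 5*t*exp(-4*t) + exp(-4*t), t^2*exp(-4*t) + 3*t*exp(-4*t), t^2*exp(-4*t) - t*exp(-4*t)]
  [-3*t^2*exp(-4*t)/2 - 7*t*exp(-4*t), -3*t^2*exp(-4*t)/2 - 4*t*exp(-4*t) + exp(-4*t), -3*t^2*exp(-4*t)/2 + 2*t*exp(-4*t)]
  [t^2*exp(-4*t)/2 + 2*t*exp(-4*t), t^2*exp(-4*t)/2 + t*exp(-4*t), t^2*exp(-4*t)/2 - t*exp(-4*t) + exp(-4*t)]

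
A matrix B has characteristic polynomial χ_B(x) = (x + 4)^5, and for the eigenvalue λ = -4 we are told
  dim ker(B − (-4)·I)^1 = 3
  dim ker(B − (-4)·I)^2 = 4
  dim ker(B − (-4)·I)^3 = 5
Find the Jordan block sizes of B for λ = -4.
Block sizes for λ = -4: [3, 1, 1]

From the dimensions of kernels of powers, the number of Jordan blocks of size at least j is d_j − d_{j−1} where d_j = dim ker(N^j) (with d_0 = 0). Computing the differences gives [3, 1, 1].
The number of blocks of size exactly k is (#blocks of size ≥ k) − (#blocks of size ≥ k + 1), so the partition is: 2 block(s) of size 1, 1 block(s) of size 3.
In nonincreasing order the block sizes are [3, 1, 1].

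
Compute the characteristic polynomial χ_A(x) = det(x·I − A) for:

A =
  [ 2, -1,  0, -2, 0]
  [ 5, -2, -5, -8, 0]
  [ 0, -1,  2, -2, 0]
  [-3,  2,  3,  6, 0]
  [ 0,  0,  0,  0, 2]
x^5 - 10*x^4 + 40*x^3 - 80*x^2 + 80*x - 32

Expanding det(x·I − A) (e.g. by cofactor expansion or by noting that A is similar to its Jordan form J, which has the same characteristic polynomial as A) gives
  χ_A(x) = x^5 - 10*x^4 + 40*x^3 - 80*x^2 + 80*x - 32
which factors as (x - 2)^5. The eigenvalues (with algebraic multiplicities) are λ = 2 with multiplicity 5.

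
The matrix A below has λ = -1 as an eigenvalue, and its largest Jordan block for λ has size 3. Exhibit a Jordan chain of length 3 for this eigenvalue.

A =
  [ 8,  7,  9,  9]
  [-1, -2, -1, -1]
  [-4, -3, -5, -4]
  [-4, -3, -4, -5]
A Jordan chain for λ = -1 of length 3:
v_1 = (2, 0, -1, -1)ᵀ
v_2 = (9, -1, -4, -4)ᵀ
v_3 = (1, 0, 0, 0)ᵀ

Let N = A − (-1)·I. We want v_3 with N^3 v_3 = 0 but N^2 v_3 ≠ 0; then v_{j-1} := N · v_j for j = 3, …, 2.

Pick v_3 = (1, 0, 0, 0)ᵀ.
Then v_2 = N · v_3 = (9, -1, -4, -4)ᵀ.
Then v_1 = N · v_2 = (2, 0, -1, -1)ᵀ.

Sanity check: (A − (-1)·I) v_1 = (0, 0, 0, 0)ᵀ = 0. ✓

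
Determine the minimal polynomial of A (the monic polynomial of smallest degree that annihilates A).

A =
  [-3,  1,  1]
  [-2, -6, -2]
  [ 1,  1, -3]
x^2 + 8*x + 16

The characteristic polynomial is χ_A(x) = (x + 4)^3, so the eigenvalues are known. The minimal polynomial is
  m_A(x) = Π_λ (x − λ)^{k_λ}
where k_λ is the size of the *largest* Jordan block for λ (equivalently, the smallest k with (A − λI)^k v = 0 for every generalised eigenvector v of λ).

  λ = -4: largest Jordan block has size 2, contributing (x + 4)^2

So m_A(x) = (x + 4)^2 = x^2 + 8*x + 16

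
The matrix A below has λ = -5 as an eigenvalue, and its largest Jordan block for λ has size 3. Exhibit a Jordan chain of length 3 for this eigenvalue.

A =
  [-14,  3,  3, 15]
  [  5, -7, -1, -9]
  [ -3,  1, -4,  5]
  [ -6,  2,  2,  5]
A Jordan chain for λ = -5 of length 3:
v_1 = (-3, 2, -1, -2)ᵀ
v_2 = (-9, 5, -3, -6)ᵀ
v_3 = (1, 0, 0, 0)ᵀ

Let N = A − (-5)·I. We want v_3 with N^3 v_3 = 0 but N^2 v_3 ≠ 0; then v_{j-1} := N · v_j for j = 3, …, 2.

Pick v_3 = (1, 0, 0, 0)ᵀ.
Then v_2 = N · v_3 = (-9, 5, -3, -6)ᵀ.
Then v_1 = N · v_2 = (-3, 2, -1, -2)ᵀ.

Sanity check: (A − (-5)·I) v_1 = (0, 0, 0, 0)ᵀ = 0. ✓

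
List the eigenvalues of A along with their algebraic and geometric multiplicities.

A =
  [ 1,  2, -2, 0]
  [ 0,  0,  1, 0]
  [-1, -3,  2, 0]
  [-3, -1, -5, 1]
λ = 1: alg = 4, geom = 2

Step 1 — factor the characteristic polynomial to read off the algebraic multiplicities:
  χ_A(x) = (x - 1)^4

Step 2 — compute geometric multiplicities via the rank-nullity identity g(λ) = n − rank(A − λI):
  rank(A − (1)·I) = 2, so dim ker(A − (1)·I) = n − 2 = 2

Summary:
  λ = 1: algebraic multiplicity = 4, geometric multiplicity = 2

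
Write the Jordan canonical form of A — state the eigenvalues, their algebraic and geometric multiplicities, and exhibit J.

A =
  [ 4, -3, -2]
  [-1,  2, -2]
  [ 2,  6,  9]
J_2(5) ⊕ J_1(5)

The characteristic polynomial is
  det(x·I − A) = x^3 - 15*x^2 + 75*x - 125 = (x - 5)^3

Eigenvalues and multiplicities (the geometric multiplicity of λ is n − rank(A − λI), which equals the number of Jordan blocks for λ):
  λ = 5: algebraic multiplicity = 3, geometric multiplicity = 2

Determining the block sizes for each eigenvalue:
  λ = 5: 2 blocks summing to 3 forces exactly one block of size 2 and the rest size 1 → block sizes [2, 1]

Assembling the blocks gives a Jordan form
J =
  [5, 1, 0]
  [0, 5, 0]
  [0, 0, 5]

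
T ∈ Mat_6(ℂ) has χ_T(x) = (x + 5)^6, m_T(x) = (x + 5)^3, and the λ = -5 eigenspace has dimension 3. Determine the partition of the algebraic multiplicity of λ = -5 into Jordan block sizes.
Block sizes for λ = -5: [3, 2, 1]

Step 1 — from the characteristic polynomial, algebraic multiplicity of λ = -5 is 6. From dim ker(T − (-5)·I) = 3, there are exactly 3 Jordan blocks for λ = -5.
Step 2 — from the minimal polynomial, the factor (x + 5)^3 tells us the largest block for λ = -5 has size 3.
Step 3 — with total size 6, 3 blocks, and largest block 3, the block sizes (in nonincreasing order) are [3, 2, 1].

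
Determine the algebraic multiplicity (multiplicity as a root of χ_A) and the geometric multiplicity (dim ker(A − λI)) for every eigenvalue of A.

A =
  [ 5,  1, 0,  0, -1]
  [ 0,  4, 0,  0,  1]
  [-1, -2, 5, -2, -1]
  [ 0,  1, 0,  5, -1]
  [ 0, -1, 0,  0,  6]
λ = 5: alg = 5, geom = 3

Step 1 — factor the characteristic polynomial to read off the algebraic multiplicities:
  χ_A(x) = (x - 5)^5

Step 2 — compute geometric multiplicities via the rank-nullity identity g(λ) = n − rank(A − λI):
  rank(A − (5)·I) = 2, so dim ker(A − (5)·I) = n − 2 = 3

Summary:
  λ = 5: algebraic multiplicity = 5, geometric multiplicity = 3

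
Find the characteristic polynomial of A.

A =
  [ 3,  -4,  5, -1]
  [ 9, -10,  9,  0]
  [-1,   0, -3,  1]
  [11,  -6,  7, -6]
x^4 + 16*x^3 + 96*x^2 + 256*x + 256

Expanding det(x·I − A) (e.g. by cofactor expansion or by noting that A is similar to its Jordan form J, which has the same characteristic polynomial as A) gives
  χ_A(x) = x^4 + 16*x^3 + 96*x^2 + 256*x + 256
which factors as (x + 4)^4. The eigenvalues (with algebraic multiplicities) are λ = -4 with multiplicity 4.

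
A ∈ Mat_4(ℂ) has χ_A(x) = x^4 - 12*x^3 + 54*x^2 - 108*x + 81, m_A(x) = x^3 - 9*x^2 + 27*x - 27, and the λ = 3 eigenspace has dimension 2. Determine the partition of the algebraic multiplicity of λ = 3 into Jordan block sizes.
Block sizes for λ = 3: [3, 1]

Step 1 — from the characteristic polynomial, algebraic multiplicity of λ = 3 is 4. From dim ker(A − (3)·I) = 2, there are exactly 2 Jordan blocks for λ = 3.
Step 2 — from the minimal polynomial, the factor (x − 3)^3 tells us the largest block for λ = 3 has size 3.
Step 3 — with total size 4, 2 blocks, and largest block 3, the block sizes (in nonincreasing order) are [3, 1].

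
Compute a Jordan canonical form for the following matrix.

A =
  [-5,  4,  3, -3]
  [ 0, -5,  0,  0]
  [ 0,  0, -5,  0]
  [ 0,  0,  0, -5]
J_2(-5) ⊕ J_1(-5) ⊕ J_1(-5)

The characteristic polynomial is
  det(x·I − A) = x^4 + 20*x^3 + 150*x^2 + 500*x + 625 = (x + 5)^4

Eigenvalues and multiplicities (the geometric multiplicity of λ is n − rank(A − λI), which equals the number of Jordan blocks for λ):
  λ = -5: algebraic multiplicity = 4, geometric multiplicity = 3

Determining the block sizes for each eigenvalue:
  λ = -5: 3 blocks summing to 4 forces exactly one block of size 2 and the rest size 1 → block sizes [2, 1, 1]

Assembling the blocks gives a Jordan form
J =
  [-5,  1,  0,  0]
  [ 0, -5,  0,  0]
  [ 0,  0, -5,  0]
  [ 0,  0,  0, -5]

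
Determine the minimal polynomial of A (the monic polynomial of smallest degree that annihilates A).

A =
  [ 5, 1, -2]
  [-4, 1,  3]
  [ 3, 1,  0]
x^3 - 6*x^2 + 12*x - 8

The characteristic polynomial is χ_A(x) = (x - 2)^3, so the eigenvalues are known. The minimal polynomial is
  m_A(x) = Π_λ (x − λ)^{k_λ}
where k_λ is the size of the *largest* Jordan block for λ (equivalently, the smallest k with (A − λI)^k v = 0 for every generalised eigenvector v of λ).

  λ = 2: largest Jordan block has size 3, contributing (x − 2)^3

So m_A(x) = (x - 2)^3 = x^3 - 6*x^2 + 12*x - 8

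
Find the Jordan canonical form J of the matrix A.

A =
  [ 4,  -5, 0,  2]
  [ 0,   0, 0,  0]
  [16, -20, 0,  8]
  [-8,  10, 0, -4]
J_2(0) ⊕ J_1(0) ⊕ J_1(0)

The characteristic polynomial is
  det(x·I − A) = x^4

Eigenvalues and multiplicities (the geometric multiplicity of λ is n − rank(A − λI), which equals the number of Jordan blocks for λ):
  λ = 0: algebraic multiplicity = 4, geometric multiplicity = 3

Determining the block sizes for each eigenvalue:
  λ = 0: 3 blocks summing to 4 forces exactly one block of size 2 and the rest size 1 → block sizes [2, 1, 1]

Assembling the blocks gives a Jordan form
J =
  [0, 1, 0, 0]
  [0, 0, 0, 0]
  [0, 0, 0, 0]
  [0, 0, 0, 0]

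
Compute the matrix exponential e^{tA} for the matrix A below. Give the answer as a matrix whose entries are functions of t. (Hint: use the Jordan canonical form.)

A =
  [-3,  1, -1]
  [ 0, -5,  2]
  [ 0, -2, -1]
e^{tA} =
  [exp(-3*t), t*exp(-3*t), -t*exp(-3*t)]
  [0, -2*t*exp(-3*t) + exp(-3*t), 2*t*exp(-3*t)]
  [0, -2*t*exp(-3*t), 2*t*exp(-3*t) + exp(-3*t)]

Strategy: write A = P · J · P⁻¹ where J is a Jordan canonical form, so e^{tA} = P · e^{tJ} · P⁻¹, and e^{tJ} can be computed block-by-block.

A has Jordan form
J =
  [-3,  1,  0]
  [ 0, -3,  0]
  [ 0,  0, -3]
(up to reordering of blocks).

Per-block formulas:
  For a 2×2 Jordan block J_2(-3): exp(t · J_2(-3)) = e^(-3t)·(I + t·N), where N is the 2×2 nilpotent shift.
  For a 1×1 block at λ = -3: exp(t · [-3]) = [e^(-3t)].

After assembling e^{tJ} and conjugating by P, we get:

e^{tA} =
  [exp(-3*t), t*exp(-3*t), -t*exp(-3*t)]
  [0, -2*t*exp(-3*t) + exp(-3*t), 2*t*exp(-3*t)]
  [0, -2*t*exp(-3*t), 2*t*exp(-3*t) + exp(-3*t)]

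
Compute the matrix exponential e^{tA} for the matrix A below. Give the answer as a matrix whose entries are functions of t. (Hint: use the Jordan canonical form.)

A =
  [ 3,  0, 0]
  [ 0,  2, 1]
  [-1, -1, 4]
e^{tA} =
  [exp(3*t), 0, 0]
  [-t^2*exp(3*t)/2, -t*exp(3*t) + exp(3*t), t*exp(3*t)]
  [-t^2*exp(3*t)/2 - t*exp(3*t), -t*exp(3*t), t*exp(3*t) + exp(3*t)]

Strategy: write A = P · J · P⁻¹ where J is a Jordan canonical form, so e^{tA} = P · e^{tJ} · P⁻¹, and e^{tJ} can be computed block-by-block.

A has Jordan form
J =
  [3, 1, 0]
  [0, 3, 1]
  [0, 0, 3]
(up to reordering of blocks).

Per-block formulas:
  For a 3×3 Jordan block J_3(3): exp(t · J_3(3)) = e^(3t)·(I + t·N + (t^2/2)·N^2), where N is the 3×3 nilpotent shift.

After assembling e^{tJ} and conjugating by P, we get:

e^{tA} =
  [exp(3*t), 0, 0]
  [-t^2*exp(3*t)/2, -t*exp(3*t) + exp(3*t), t*exp(3*t)]
  [-t^2*exp(3*t)/2 - t*exp(3*t), -t*exp(3*t), t*exp(3*t) + exp(3*t)]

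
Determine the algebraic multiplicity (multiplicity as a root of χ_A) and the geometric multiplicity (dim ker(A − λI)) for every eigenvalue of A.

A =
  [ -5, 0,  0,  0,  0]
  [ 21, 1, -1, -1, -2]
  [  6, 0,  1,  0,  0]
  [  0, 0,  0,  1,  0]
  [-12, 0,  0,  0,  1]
λ = -5: alg = 1, geom = 1; λ = 1: alg = 4, geom = 3

Step 1 — factor the characteristic polynomial to read off the algebraic multiplicities:
  χ_A(x) = (x - 1)^4*(x + 5)

Step 2 — compute geometric multiplicities via the rank-nullity identity g(λ) = n − rank(A − λI):
  rank(A − (-5)·I) = 4, so dim ker(A − (-5)·I) = n − 4 = 1
  rank(A − (1)·I) = 2, so dim ker(A − (1)·I) = n − 2 = 3

Summary:
  λ = -5: algebraic multiplicity = 1, geometric multiplicity = 1
  λ = 1: algebraic multiplicity = 4, geometric multiplicity = 3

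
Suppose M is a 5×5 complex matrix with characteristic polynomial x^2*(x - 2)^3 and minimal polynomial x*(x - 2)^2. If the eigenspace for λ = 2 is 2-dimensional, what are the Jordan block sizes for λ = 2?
Block sizes for λ = 2: [2, 1]

Step 1 — from the characteristic polynomial, algebraic multiplicity of λ = 2 is 3. From dim ker(M − (2)·I) = 2, there are exactly 2 Jordan blocks for λ = 2.
Step 2 — from the minimal polynomial, the factor (x − 2)^2 tells us the largest block for λ = 2 has size 2.
Step 3 — with total size 3, 2 blocks, and largest block 2, the block sizes (in nonincreasing order) are [2, 1].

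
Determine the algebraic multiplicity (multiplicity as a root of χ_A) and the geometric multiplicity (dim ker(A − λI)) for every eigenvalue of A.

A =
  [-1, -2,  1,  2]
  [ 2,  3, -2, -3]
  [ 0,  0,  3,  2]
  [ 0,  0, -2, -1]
λ = 1: alg = 4, geom = 2

Step 1 — factor the characteristic polynomial to read off the algebraic multiplicities:
  χ_A(x) = (x - 1)^4

Step 2 — compute geometric multiplicities via the rank-nullity identity g(λ) = n − rank(A − λI):
  rank(A − (1)·I) = 2, so dim ker(A − (1)·I) = n − 2 = 2

Summary:
  λ = 1: algebraic multiplicity = 4, geometric multiplicity = 2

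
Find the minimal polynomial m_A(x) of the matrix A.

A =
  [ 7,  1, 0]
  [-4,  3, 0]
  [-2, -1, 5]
x^2 - 10*x + 25

The characteristic polynomial is χ_A(x) = (x - 5)^3, so the eigenvalues are known. The minimal polynomial is
  m_A(x) = Π_λ (x − λ)^{k_λ}
where k_λ is the size of the *largest* Jordan block for λ (equivalently, the smallest k with (A − λI)^k v = 0 for every generalised eigenvector v of λ).

  λ = 5: largest Jordan block has size 2, contributing (x − 5)^2

So m_A(x) = (x - 5)^2 = x^2 - 10*x + 25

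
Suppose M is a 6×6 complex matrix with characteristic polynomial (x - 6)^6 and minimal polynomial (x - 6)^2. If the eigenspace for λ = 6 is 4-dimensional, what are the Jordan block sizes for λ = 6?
Block sizes for λ = 6: [2, 2, 1, 1]

Step 1 — from the characteristic polynomial, algebraic multiplicity of λ = 6 is 6. From dim ker(M − (6)·I) = 4, there are exactly 4 Jordan blocks for λ = 6.
Step 2 — from the minimal polynomial, the factor (x − 6)^2 tells us the largest block for λ = 6 has size 2.
Step 3 — with total size 6, 4 blocks, and largest block 2, the block sizes (in nonincreasing order) are [2, 2, 1, 1].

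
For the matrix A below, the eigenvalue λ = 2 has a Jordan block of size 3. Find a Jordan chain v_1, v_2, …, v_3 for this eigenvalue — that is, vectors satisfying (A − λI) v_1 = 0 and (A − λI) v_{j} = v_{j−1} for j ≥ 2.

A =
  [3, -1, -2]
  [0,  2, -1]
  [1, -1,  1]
A Jordan chain for λ = 2 of length 3:
v_1 = (-1, -1, 0)ᵀ
v_2 = (1, 0, 1)ᵀ
v_3 = (1, 0, 0)ᵀ

Let N = A − (2)·I. We want v_3 with N^3 v_3 = 0 but N^2 v_3 ≠ 0; then v_{j-1} := N · v_j for j = 3, …, 2.

Pick v_3 = (1, 0, 0)ᵀ.
Then v_2 = N · v_3 = (1, 0, 1)ᵀ.
Then v_1 = N · v_2 = (-1, -1, 0)ᵀ.

Sanity check: (A − (2)·I) v_1 = (0, 0, 0)ᵀ = 0. ✓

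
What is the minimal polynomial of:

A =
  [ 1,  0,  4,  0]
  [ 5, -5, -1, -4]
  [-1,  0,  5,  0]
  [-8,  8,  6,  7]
x^4 - 8*x^3 + 18*x^2 - 27

The characteristic polynomial is χ_A(x) = (x - 3)^3*(x + 1), so the eigenvalues are known. The minimal polynomial is
  m_A(x) = Π_λ (x − λ)^{k_λ}
where k_λ is the size of the *largest* Jordan block for λ (equivalently, the smallest k with (A − λI)^k v = 0 for every generalised eigenvector v of λ).

  λ = -1: largest Jordan block has size 1, contributing (x + 1)
  λ = 3: largest Jordan block has size 3, contributing (x − 3)^3

So m_A(x) = (x - 3)^3*(x + 1) = x^4 - 8*x^3 + 18*x^2 - 27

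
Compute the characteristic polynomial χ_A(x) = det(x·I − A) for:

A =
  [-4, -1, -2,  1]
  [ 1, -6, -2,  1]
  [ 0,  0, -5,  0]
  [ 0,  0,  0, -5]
x^4 + 20*x^3 + 150*x^2 + 500*x + 625

Expanding det(x·I − A) (e.g. by cofactor expansion or by noting that A is similar to its Jordan form J, which has the same characteristic polynomial as A) gives
  χ_A(x) = x^4 + 20*x^3 + 150*x^2 + 500*x + 625
which factors as (x + 5)^4. The eigenvalues (with algebraic multiplicities) are λ = -5 with multiplicity 4.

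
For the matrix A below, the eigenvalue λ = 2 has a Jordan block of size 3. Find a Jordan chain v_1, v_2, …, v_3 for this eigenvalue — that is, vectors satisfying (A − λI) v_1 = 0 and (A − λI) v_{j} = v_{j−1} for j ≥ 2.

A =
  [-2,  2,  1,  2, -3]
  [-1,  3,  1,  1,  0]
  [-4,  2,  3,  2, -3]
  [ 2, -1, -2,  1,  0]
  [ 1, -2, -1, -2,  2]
A Jordan chain for λ = 2 of length 3:
v_1 = (-2, -1, -2, 1, 2)ᵀ
v_2 = (1, 1, 1, -2, -1)ᵀ
v_3 = (0, 0, 1, 0, 0)ᵀ

Let N = A − (2)·I. We want v_3 with N^3 v_3 = 0 but N^2 v_3 ≠ 0; then v_{j-1} := N · v_j for j = 3, …, 2.

Pick v_3 = (0, 0, 1, 0, 0)ᵀ.
Then v_2 = N · v_3 = (1, 1, 1, -2, -1)ᵀ.
Then v_1 = N · v_2 = (-2, -1, -2, 1, 2)ᵀ.

Sanity check: (A − (2)·I) v_1 = (0, 0, 0, 0, 0)ᵀ = 0. ✓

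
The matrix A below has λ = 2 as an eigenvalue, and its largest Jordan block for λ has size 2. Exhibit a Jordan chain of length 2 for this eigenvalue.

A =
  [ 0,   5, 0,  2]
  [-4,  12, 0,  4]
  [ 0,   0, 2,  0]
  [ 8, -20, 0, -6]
A Jordan chain for λ = 2 of length 2:
v_1 = (-2, -4, 0, 8)ᵀ
v_2 = (1, 0, 0, 0)ᵀ

Let N = A − (2)·I. We want v_2 with N^2 v_2 = 0 but N^1 v_2 ≠ 0; then v_{j-1} := N · v_j for j = 2, …, 2.

Pick v_2 = (1, 0, 0, 0)ᵀ.
Then v_1 = N · v_2 = (-2, -4, 0, 8)ᵀ.

Sanity check: (A − (2)·I) v_1 = (0, 0, 0, 0)ᵀ = 0. ✓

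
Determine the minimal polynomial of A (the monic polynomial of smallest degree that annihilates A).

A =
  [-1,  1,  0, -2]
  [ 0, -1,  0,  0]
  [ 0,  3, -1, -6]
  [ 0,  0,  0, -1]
x^2 + 2*x + 1

The characteristic polynomial is χ_A(x) = (x + 1)^4, so the eigenvalues are known. The minimal polynomial is
  m_A(x) = Π_λ (x − λ)^{k_λ}
where k_λ is the size of the *largest* Jordan block for λ (equivalently, the smallest k with (A − λI)^k v = 0 for every generalised eigenvector v of λ).

  λ = -1: largest Jordan block has size 2, contributing (x + 1)^2

So m_A(x) = (x + 1)^2 = x^2 + 2*x + 1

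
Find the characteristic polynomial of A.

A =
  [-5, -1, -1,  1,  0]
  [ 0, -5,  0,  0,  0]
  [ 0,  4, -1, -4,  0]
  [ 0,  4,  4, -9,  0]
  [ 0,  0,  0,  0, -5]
x^5 + 25*x^4 + 250*x^3 + 1250*x^2 + 3125*x + 3125

Expanding det(x·I − A) (e.g. by cofactor expansion or by noting that A is similar to its Jordan form J, which has the same characteristic polynomial as A) gives
  χ_A(x) = x^5 + 25*x^4 + 250*x^3 + 1250*x^2 + 3125*x + 3125
which factors as (x + 5)^5. The eigenvalues (with algebraic multiplicities) are λ = -5 with multiplicity 5.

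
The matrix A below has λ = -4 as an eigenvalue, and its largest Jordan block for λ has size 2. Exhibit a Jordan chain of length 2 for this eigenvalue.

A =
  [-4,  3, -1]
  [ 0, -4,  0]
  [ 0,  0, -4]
A Jordan chain for λ = -4 of length 2:
v_1 = (3, 0, 0)ᵀ
v_2 = (0, 1, 0)ᵀ

Let N = A − (-4)·I. We want v_2 with N^2 v_2 = 0 but N^1 v_2 ≠ 0; then v_{j-1} := N · v_j for j = 2, …, 2.

Pick v_2 = (0, 1, 0)ᵀ.
Then v_1 = N · v_2 = (3, 0, 0)ᵀ.

Sanity check: (A − (-4)·I) v_1 = (0, 0, 0)ᵀ = 0. ✓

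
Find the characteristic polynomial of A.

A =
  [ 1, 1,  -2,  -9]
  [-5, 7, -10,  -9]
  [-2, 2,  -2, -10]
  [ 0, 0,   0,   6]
x^4 - 12*x^3 + 48*x^2 - 80*x + 48

Expanding det(x·I − A) (e.g. by cofactor expansion or by noting that A is similar to its Jordan form J, which has the same characteristic polynomial as A) gives
  χ_A(x) = x^4 - 12*x^3 + 48*x^2 - 80*x + 48
which factors as (x - 6)*(x - 2)^3. The eigenvalues (with algebraic multiplicities) are λ = 2 with multiplicity 3, λ = 6 with multiplicity 1.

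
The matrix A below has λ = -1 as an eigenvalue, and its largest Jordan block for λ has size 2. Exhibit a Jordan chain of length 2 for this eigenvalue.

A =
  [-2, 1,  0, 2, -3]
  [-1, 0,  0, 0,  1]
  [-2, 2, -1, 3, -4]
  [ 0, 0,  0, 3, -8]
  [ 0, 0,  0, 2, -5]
A Jordan chain for λ = -1 of length 2:
v_1 = (-1, -1, -2, 0, 0)ᵀ
v_2 = (1, 0, 0, 0, 0)ᵀ

Let N = A − (-1)·I. We want v_2 with N^2 v_2 = 0 but N^1 v_2 ≠ 0; then v_{j-1} := N · v_j for j = 2, …, 2.

Pick v_2 = (1, 0, 0, 0, 0)ᵀ.
Then v_1 = N · v_2 = (-1, -1, -2, 0, 0)ᵀ.

Sanity check: (A − (-1)·I) v_1 = (0, 0, 0, 0, 0)ᵀ = 0. ✓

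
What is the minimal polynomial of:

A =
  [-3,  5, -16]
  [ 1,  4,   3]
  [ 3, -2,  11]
x^3 - 12*x^2 + 48*x - 64

The characteristic polynomial is χ_A(x) = (x - 4)^3, so the eigenvalues are known. The minimal polynomial is
  m_A(x) = Π_λ (x − λ)^{k_λ}
where k_λ is the size of the *largest* Jordan block for λ (equivalently, the smallest k with (A − λI)^k v = 0 for every generalised eigenvector v of λ).

  λ = 4: largest Jordan block has size 3, contributing (x − 4)^3

So m_A(x) = (x - 4)^3 = x^3 - 12*x^2 + 48*x - 64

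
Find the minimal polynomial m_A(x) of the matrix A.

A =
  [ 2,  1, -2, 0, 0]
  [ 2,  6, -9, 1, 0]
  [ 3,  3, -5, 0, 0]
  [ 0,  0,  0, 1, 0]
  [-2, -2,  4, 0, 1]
x^3 - 3*x^2 + 3*x - 1

The characteristic polynomial is χ_A(x) = (x - 1)^5, so the eigenvalues are known. The minimal polynomial is
  m_A(x) = Π_λ (x − λ)^{k_λ}
where k_λ is the size of the *largest* Jordan block for λ (equivalently, the smallest k with (A − λI)^k v = 0 for every generalised eigenvector v of λ).

  λ = 1: largest Jordan block has size 3, contributing (x − 1)^3

So m_A(x) = (x - 1)^3 = x^3 - 3*x^2 + 3*x - 1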